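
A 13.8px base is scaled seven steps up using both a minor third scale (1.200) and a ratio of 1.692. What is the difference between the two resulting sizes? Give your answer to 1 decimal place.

Minor third: 13.8 × 1.200⁷ = 49.448px
At 1.692: 13.8 × 1.692⁷ = 547.875px
Difference: 547.875 − 49.448 = 498.427px

498.4px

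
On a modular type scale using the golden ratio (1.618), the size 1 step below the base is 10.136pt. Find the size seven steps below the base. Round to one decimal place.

0.6pt

10.136 ÷ 1.618⁶ = 10.136 ÷ 17.94201 ≈ 0.565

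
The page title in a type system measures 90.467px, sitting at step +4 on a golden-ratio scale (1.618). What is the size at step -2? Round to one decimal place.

Moving from step +4 to step -2 is 6 steps down, so divide by r⁶.
90.467 ÷ 1.618⁶ = 90.467 ÷ 17.94201 ≈ 5.042

5.0px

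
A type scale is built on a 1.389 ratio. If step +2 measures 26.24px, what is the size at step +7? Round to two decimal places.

26.24 × 1.389⁵ = 26.24 × 5.17025 ≈ 135.667

135.67px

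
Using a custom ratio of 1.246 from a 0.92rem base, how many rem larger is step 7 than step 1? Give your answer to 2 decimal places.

Step 1: 0.92 × 1.246 = 1.1463rem
Step 7: 0.92 × 1.246⁷ = 4.2896rem
Difference: 4.2896 − 1.1463 = 3.1433rem

3.14rem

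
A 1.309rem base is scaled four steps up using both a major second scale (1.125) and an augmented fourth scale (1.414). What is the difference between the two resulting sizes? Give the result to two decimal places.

Major second: 1.309 × 1.125⁴ = 2.0968rem
Augmented fourth: 1.309 × 1.414⁴ = 5.2328rem
Difference: 5.2328 − 2.0968 = 3.1360rem

3.14rem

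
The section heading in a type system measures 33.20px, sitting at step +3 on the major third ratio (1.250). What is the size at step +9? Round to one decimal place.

The gap is 9 − (3) = 6 steps, so the factor is 1.250^6.
33.20 × 1.250⁶ = 33.20 × 3.81470 ≈ 126.648

126.6px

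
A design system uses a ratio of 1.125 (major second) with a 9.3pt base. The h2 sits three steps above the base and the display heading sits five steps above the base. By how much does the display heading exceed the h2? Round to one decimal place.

Step 3: 9.3 × 1.125³ = 13.242pt
Step 5: 9.3 × 1.125⁵ = 16.759pt
Difference: 16.759 − 13.242 = 3.517pt

3.5pt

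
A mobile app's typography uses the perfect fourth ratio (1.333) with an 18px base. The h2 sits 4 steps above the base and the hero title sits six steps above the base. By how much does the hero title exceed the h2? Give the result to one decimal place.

Step 4: 18.0 × 1.333⁴ = 56.832px
Step 6: 18.0 × 1.333⁶ = 100.984px
Difference: 100.984 − 56.832 = 44.152px

44.2px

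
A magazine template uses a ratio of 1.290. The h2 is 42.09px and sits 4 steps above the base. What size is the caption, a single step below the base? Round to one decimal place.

42.09 ÷ 1.290⁵ = 42.09 ÷ 3.57231 ≈ 11.782

11.8px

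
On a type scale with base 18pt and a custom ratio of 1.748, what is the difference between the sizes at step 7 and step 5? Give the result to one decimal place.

603.8pt

Step 5: 18.0 × 1.748⁵ = 293.751pt
Step 7: 18.0 × 1.748⁷ = 897.558pt
Difference: 897.558 − 293.751 = 603.807pt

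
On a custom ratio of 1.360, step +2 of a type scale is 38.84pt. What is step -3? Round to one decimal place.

8.3pt

Moving from step +2 to step -3 is 5 steps down, so divide by r⁵.
38.84 ÷ 1.360⁵ = 38.84 ÷ 4.65259 ≈ 8.348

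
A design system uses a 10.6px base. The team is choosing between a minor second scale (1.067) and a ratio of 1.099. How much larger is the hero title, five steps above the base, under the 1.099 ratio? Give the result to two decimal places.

Minor second: 10.6 × 1.067⁵ = 14.6598px
At 1.099: 10.6 × 1.099⁵ = 16.9939px
Difference: 16.9939 − 14.6598 = 2.3341px

2.33px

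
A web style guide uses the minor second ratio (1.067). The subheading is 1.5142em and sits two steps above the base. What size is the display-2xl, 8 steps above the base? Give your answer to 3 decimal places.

Moving from step +2 to step +8 is 6 steps up, so multiply by r⁶.
1.5142 × 1.067⁶ = 1.5142 × 1.47566 ≈ 2.234

2.234em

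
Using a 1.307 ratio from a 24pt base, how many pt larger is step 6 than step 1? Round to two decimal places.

88.27pt

Step 1: 24.0 × 1.307 = 31.3680pt
Step 6: 24.0 × 1.307⁶ = 119.6368pt
Difference: 119.6368 − 31.3680 = 88.2688pt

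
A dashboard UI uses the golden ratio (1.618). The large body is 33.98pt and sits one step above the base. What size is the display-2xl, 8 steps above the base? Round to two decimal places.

The gap is 8 − (1) = 7 steps, so the factor is 1.618^7.
33.98 × 1.618⁷ = 33.98 × 29.03017 ≈ 986.445

986.45pt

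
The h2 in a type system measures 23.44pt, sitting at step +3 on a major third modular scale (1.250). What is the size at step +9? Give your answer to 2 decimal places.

23.44 × 1.250⁶ = 23.44 × 3.81470 ≈ 89.417

89.42pt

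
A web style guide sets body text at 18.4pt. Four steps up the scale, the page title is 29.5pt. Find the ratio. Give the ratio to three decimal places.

r⁴ = 29.5 / 18.4, so r = (29.5/18.4)^(1/4).
r = 1.6033^(1/4) ≈ 1.1253

1.125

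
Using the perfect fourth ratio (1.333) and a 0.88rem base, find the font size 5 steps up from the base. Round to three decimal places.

3.704rem

0.88 × 1.333⁵ = 0.88 × 4.20873 ≈ 3.704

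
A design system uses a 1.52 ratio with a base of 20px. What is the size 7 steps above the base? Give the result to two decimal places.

20.0 × 1.52⁷ = 20.0 × 18.74585 ≈ 374.92

374.92px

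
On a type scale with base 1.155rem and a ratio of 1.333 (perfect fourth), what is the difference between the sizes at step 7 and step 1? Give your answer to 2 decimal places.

7.10rem

Step 1: 1.155 × 1.333 = 1.5396rem
Step 7: 1.155 × 1.333⁷ = 8.6376rem
Difference: 8.6376 − 1.5396 = 7.0980rem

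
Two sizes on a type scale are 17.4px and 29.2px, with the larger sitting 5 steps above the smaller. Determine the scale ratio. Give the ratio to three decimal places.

r⁵ = 29.2 / 17.4, so r = (29.2/17.4)^(1/5).
r = 1.6782^(1/5) ≈ 1.1091

1.109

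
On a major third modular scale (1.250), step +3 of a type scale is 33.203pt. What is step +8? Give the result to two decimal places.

101.33pt

The gap is 8 − (3) = 5 steps, so the factor is 1.250^5.
33.203 × 1.250⁵ = 33.203 × 3.05176 ≈ 101.328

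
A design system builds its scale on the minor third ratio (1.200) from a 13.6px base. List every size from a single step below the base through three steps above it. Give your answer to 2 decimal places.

11.33px, 13.60px, 16.32px, 19.58px, 23.50px

Step -1: 13.6 ÷ 1.200 = 11.33
Step 0: 13.6px
Step 1: 13.6 × 1.200 = 16.32
Step 2: 13.6 × 1.200² = 19.58
Step 3: 13.6 × 1.200³ = 23.50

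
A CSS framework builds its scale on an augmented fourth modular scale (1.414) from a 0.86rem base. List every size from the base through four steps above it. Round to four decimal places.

0.8600rem, 1.2160rem, 1.7195rem, 2.4313rem, 3.4379rem

Step 0: 0.86rem
Step 1: 0.86 × 1.414 = 1.2160
Step 2: 0.86 × 1.414² = 1.7195
Step 3: 0.86 × 1.414³ = 2.4313
Step 4: 0.86 × 1.414⁴ = 3.4379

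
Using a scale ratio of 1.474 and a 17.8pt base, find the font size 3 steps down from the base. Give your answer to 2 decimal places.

5.56pt

A modular type scale is a geometric sequence: sizeₙ = base × rⁿ.
17.8 ÷ 1.474³ = 17.8 ÷ 3.20252 ≈ 5.56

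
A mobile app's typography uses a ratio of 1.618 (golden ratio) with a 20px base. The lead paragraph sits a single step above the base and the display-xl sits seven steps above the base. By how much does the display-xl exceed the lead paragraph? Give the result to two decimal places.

548.24px

Step 1: 20.0 × 1.618 = 32.3600px
Step 7: 20.0 × 1.618⁷ = 580.6035px
Difference: 580.6035 − 32.3600 = 548.2435px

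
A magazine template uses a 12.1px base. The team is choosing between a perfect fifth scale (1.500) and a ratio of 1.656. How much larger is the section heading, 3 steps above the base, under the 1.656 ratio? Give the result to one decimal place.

Perfect fifth: 12.1 × 1.500³ = 40.837px
At 1.656: 12.1 × 1.656³ = 54.950px
Difference: 54.950 − 40.837 = 14.113px

14.1px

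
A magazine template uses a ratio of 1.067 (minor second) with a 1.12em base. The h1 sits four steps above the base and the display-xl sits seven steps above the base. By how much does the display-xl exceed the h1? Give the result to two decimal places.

0.31em

Step 4: 1.12 × 1.067⁴ = 1.4517em
Step 7: 1.12 × 1.067⁷ = 1.7635em
Difference: 1.7635 − 1.4517 = 0.3118em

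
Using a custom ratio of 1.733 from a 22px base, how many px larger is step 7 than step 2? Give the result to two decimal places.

966.72px

Step 2: 22.0 × 1.733² = 66.0724px
Step 7: 22.0 × 1.733⁷ = 1032.7914px
Difference: 1032.7914 − 66.0724 = 966.7190px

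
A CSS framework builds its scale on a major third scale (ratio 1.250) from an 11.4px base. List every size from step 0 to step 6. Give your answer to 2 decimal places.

11.40px, 14.25px, 17.81px, 22.27px, 27.83px, 34.79px, 43.49px

Step 0: 11.4px
Step 1: 11.4 × 1.250 = 14.25
Step 2: 11.4 × 1.250² = 17.81
Step 3: 11.4 × 1.250³ = 22.27
Step 4: 11.4 × 1.250⁴ = 27.83
Step 5: 11.4 × 1.250⁵ = 34.79
Step 6: 11.4 × 1.250⁶ = 43.49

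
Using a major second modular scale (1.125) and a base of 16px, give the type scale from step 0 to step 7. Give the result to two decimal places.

Step 0: 16px
Step 1: 16.0 × 1.125 = 18.00
Step 2: 16.0 × 1.125² = 20.25
Step 3: 16.0 × 1.125³ = 22.78
Step 4: 16.0 × 1.125⁴ = 25.63
Step 5: 16.0 × 1.125⁵ = 28.83
Step 6: 16.0 × 1.125⁶ = 32.44
Step 7: 16.0 × 1.125⁷ = 36.49

16.00px, 18.00px, 20.25px, 22.78px, 25.63px, 28.83px, 32.44px, 36.49px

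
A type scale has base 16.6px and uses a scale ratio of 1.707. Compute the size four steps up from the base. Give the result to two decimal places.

Every step multiplies by the scale ratio.
16.6 × 1.707⁴ = 16.6 × 8.49052 ≈ 140.94

140.94px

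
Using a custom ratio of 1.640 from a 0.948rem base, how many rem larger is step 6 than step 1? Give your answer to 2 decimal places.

Step 1: 0.948 × 1.640 = 1.5547rem
Step 6: 0.948 × 1.640⁶ = 18.4447rem
Difference: 18.4447 − 1.5547 = 16.8900rem

16.89rem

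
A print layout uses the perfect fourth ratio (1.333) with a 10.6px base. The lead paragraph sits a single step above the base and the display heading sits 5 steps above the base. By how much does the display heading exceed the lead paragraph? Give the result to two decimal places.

Step 1: 10.6 × 1.333 = 14.1298px
Step 5: 10.6 × 1.333⁵ = 44.6125px
Difference: 44.6125 − 14.1298 = 30.4827px

30.48px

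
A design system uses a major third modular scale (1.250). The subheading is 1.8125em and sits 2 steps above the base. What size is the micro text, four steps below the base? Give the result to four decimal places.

0.4751em

1.8125 ÷ 1.250⁶ = 1.8125 ÷ 3.81470 ≈ 0.4751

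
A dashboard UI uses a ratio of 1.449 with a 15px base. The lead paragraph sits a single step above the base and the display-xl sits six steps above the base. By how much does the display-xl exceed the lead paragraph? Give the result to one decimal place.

Step 1: 15.0 × 1.449 = 21.735px
Step 6: 15.0 × 1.449⁶ = 138.836px
Difference: 138.836 − 21.735 = 117.101px

117.1px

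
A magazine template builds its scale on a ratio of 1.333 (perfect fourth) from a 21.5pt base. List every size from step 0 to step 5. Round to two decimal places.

21.50pt, 28.66pt, 38.20pt, 50.92pt, 67.88pt, 90.49pt

Step 0: 21.5pt
Step 1: 21.5 × 1.333 = 28.66
Step 2: 21.5 × 1.333² = 38.20
Step 3: 21.5 × 1.333³ = 50.92
Step 4: 21.5 × 1.333⁴ = 67.88
Step 5: 21.5 × 1.333⁵ = 90.49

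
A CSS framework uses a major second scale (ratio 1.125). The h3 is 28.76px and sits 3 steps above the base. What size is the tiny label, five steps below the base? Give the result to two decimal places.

Moving from step +3 to step -5 is 8 steps down, so divide by r⁸.
28.76 ÷ 1.125⁸ = 28.76 ÷ 2.56578 ≈ 11.209

11.21px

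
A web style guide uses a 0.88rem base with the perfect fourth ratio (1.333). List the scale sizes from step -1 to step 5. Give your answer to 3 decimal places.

Step -1: 0.88 ÷ 1.333 = 0.660
Step 0: 0.88rem
Step 1: 0.88 × 1.333 = 1.173
Step 2: 0.88 × 1.333² = 1.564
Step 3: 0.88 × 1.333³ = 2.084
Step 4: 0.88 × 1.333⁴ = 2.778
Step 5: 0.88 × 1.333⁵ = 3.704

0.660rem, 0.880rem, 1.173rem, 1.564rem, 2.084rem, 2.778rem, 3.704rem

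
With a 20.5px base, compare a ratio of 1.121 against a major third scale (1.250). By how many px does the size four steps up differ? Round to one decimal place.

17.7px

At 1.121: 20.5 × 1.121⁴ = 32.373px
Major third: 20.5 × 1.250⁴ = 50.049px
Difference: 50.049 − 32.373 = 17.676px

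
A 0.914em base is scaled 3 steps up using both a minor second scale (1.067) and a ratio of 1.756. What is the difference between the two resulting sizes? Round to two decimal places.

3.84em

Minor second: 0.914 × 1.067³ = 1.1103em
At 1.756: 0.914 × 1.756³ = 4.9490em
Difference: 4.9490 − 1.1103 = 3.8387em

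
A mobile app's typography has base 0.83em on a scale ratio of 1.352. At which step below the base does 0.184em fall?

1.352ⁿ = 0.83 / 0.184 = 4.5109
n = ln(4.5109) / ln(1.352) = 1.5065 / 0.3016 ≈ 5.00

5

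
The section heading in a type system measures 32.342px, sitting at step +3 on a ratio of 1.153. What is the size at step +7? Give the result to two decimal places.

32.342 × 1.153⁴ = 32.342 × 1.76733 ≈ 57.159

57.16px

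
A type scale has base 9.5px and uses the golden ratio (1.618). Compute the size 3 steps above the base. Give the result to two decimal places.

9.5 × 1.618³ = 9.5 × 4.23580 ≈ 40.24

40.24px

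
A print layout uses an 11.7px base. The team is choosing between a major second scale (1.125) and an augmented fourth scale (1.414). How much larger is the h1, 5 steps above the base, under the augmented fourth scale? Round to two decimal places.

Major second: 11.7 × 1.125⁵ = 21.0838px
Augmented fourth: 11.7 × 1.414⁵ = 66.1352px
Difference: 66.1352 − 21.0838 = 45.0514px

45.05px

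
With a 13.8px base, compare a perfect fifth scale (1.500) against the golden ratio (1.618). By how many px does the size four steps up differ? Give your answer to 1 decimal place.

Perfect fifth: 13.8 × 1.500⁴ = 69.862px
Golden ratio: 13.8 × 1.618⁴ = 94.579px
Difference: 94.579 − 69.862 = 24.717px

24.7px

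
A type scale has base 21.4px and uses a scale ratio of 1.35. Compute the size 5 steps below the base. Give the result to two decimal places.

Each step on a modular scale multiplies by the ratio, so the size n steps from the base is base × ratioⁿ.
21.4 ÷ 1.35⁵ = 21.4 ÷ 4.48403 ≈ 4.77

4.77px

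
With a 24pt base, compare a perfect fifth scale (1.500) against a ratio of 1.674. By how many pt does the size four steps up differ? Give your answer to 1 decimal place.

Perfect fifth: 24.0 × 1.500⁴ = 121.500pt
At 1.674: 24.0 × 1.674⁴ = 188.466pt
Difference: 188.466 − 121.500 = 66.966pt

67.0pt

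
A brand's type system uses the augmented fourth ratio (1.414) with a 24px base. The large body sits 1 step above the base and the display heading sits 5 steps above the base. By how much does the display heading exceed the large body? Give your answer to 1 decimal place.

Step 1: 24.0 × 1.414 = 33.936px
Step 5: 24.0 × 1.414⁵ = 135.662px
Difference: 135.662 − 33.936 = 101.726px

101.7px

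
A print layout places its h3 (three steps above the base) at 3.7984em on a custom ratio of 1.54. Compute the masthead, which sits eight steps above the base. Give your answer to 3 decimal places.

3.7984 × 1.54⁵ = 3.7984 × 8.66171 ≈ 32.901

32.901em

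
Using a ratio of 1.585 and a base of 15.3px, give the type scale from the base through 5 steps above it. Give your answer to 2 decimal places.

Step 0: 15.3px
Step 1: 15.3 × 1.585 = 24.25
Step 2: 15.3 × 1.585² = 38.44
Step 3: 15.3 × 1.585³ = 60.92
Step 4: 15.3 × 1.585⁴ = 96.56
Step 5: 15.3 × 1.585⁵ = 153.05

15.30px, 24.25px, 38.44px, 60.92px, 96.56px, 153.05px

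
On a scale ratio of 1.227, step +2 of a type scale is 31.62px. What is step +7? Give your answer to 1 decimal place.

The gap is 7 − (2) = 5 steps, so the factor is 1.227^5.
31.62 × 1.227⁵ = 31.62 × 2.78114 ≈ 87.940

87.9px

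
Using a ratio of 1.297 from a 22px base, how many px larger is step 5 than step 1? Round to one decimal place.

52.2px

Step 1: 22.0 × 1.297 = 28.534px
Step 5: 22.0 × 1.297⁵ = 80.746px
Difference: 80.746 − 28.534 = 52.212px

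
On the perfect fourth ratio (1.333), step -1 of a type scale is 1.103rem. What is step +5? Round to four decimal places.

6.1881rem

1.103 × 1.333⁶ = 1.103 × 5.61023 ≈ 6.1881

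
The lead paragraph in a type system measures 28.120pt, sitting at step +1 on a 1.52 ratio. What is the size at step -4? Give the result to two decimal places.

Moving from step +1 to step -4 is 5 steps down, so divide by r⁵.
28.120 ÷ 1.52⁵ = 28.120 ÷ 8.11368 ≈ 3.466

3.47pt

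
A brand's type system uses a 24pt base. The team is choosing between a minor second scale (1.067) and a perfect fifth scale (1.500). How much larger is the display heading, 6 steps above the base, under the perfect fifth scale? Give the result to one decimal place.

238.0pt

Minor second: 24.0 × 1.067⁶ = 35.416pt
Perfect fifth: 24.0 × 1.500⁶ = 273.375pt
Difference: 273.375 − 35.416 = 237.959pt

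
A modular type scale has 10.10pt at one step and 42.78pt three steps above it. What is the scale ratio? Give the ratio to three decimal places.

1.618

r³ = 42.78 / 10.10, so r = (42.78/10.10)^(1/3).
r = 4.2356^(1/3) ≈ 1.6180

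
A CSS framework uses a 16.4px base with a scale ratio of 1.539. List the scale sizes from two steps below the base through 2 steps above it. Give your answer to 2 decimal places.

6.92px, 10.66px, 16.40px, 25.24px, 38.84px

Step -2: 16.4 ÷ 1.539² = 6.92
Step -1: 16.4 ÷ 1.539 = 10.66
Step 0: 16.4px
Step 1: 16.4 × 1.539 = 25.24
Step 2: 16.4 × 1.539² = 38.84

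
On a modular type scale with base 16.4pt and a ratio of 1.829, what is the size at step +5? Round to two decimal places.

335.67pt

16.4 × 1.829⁵ = 16.4 × 20.46768 ≈ 335.67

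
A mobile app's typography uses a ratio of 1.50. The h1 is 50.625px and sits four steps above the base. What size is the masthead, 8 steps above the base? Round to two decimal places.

50.625 × 1.50⁴ = 50.625 × 5.06250 ≈ 256.289

256.29px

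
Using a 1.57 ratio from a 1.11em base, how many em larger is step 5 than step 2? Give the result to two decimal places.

7.85em

Step 2: 1.11 × 1.57² = 2.7360em
Step 5: 1.11 × 1.57⁵ = 10.5882em
Difference: 10.5882 − 2.7360 = 7.8522em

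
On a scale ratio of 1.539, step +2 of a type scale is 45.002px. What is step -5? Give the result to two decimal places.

Moving from step +2 to step -5 is 7 steps down, so divide by r⁷.
45.002 ÷ 1.539⁷ = 45.002 ÷ 20.44892 ≈ 2.201

2.20px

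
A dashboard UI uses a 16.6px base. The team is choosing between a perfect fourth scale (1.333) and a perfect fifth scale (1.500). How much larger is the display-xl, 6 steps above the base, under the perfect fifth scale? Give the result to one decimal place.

Perfect fourth: 16.6 × 1.333⁶ = 93.130px
Perfect fifth: 16.6 × 1.500⁶ = 189.084px
Difference: 189.084 − 93.130 = 95.954px

96.0px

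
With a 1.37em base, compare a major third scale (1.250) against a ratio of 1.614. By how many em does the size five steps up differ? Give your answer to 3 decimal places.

10.824em

Major third: 1.37 × 1.250⁵ = 4.18091em
At 1.614: 1.37 × 1.614⁵ = 15.00508em
Difference: 15.00508 − 4.18091 = 10.82417em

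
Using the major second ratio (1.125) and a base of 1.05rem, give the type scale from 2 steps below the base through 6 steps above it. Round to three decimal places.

0.830rem, 0.933rem, 1.050rem, 1.181rem, 1.329rem, 1.495rem, 1.682rem, 1.892rem, 2.129rem

Step -2: 1.05 ÷ 1.125² = 0.830
Step -1: 1.05 ÷ 1.125 = 0.933
Step 0: 1.05rem
Step 1: 1.05 × 1.125 = 1.181
Step 2: 1.05 × 1.125² = 1.329
Step 3: 1.05 × 1.125³ = 1.495
Step 4: 1.05 × 1.125⁴ = 1.682
Step 5: 1.05 × 1.125⁵ = 1.892
Step 6: 1.05 × 1.125⁶ = 2.129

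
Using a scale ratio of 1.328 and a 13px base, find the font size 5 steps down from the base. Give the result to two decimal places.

3.15px

Each step on a modular scale multiplies by the ratio, so the size n steps from the base is base × ratioⁿ.
13.0 ÷ 1.328⁵ = 13.0 ÷ 4.13038 ≈ 3.15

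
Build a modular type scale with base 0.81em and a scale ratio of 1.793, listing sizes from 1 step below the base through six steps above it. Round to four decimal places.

Step -1: 0.81 ÷ 1.793 = 0.4518
Step 0: 0.81em
Step 1: 0.81 × 1.793 = 1.4523
Step 2: 0.81 × 1.793² = 2.6040
Step 3: 0.81 × 1.793³ = 4.6690
Step 4: 0.81 × 1.793⁴ = 8.3716
Step 5: 0.81 × 1.793⁵ = 15.0102
Step 6: 0.81 × 1.793⁶ = 26.9133

0.4518em, 0.8100em, 1.4523em, 2.6040em, 4.6690em, 8.3716em, 15.0102em, 26.9133em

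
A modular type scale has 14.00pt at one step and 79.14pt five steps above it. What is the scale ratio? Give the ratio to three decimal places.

r⁵ = 79.14 / 14.00, so r = (79.14/14.00)^(1/5).
r = 5.6529^(1/5) ≈ 1.4140

1.414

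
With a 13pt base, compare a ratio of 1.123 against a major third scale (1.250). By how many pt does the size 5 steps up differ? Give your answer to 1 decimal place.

16.5pt

At 1.123: 13.0 × 1.123⁵ = 23.219pt
Major third: 13.0 × 1.250⁵ = 39.673pt
Difference: 39.673 − 23.219 = 16.454pt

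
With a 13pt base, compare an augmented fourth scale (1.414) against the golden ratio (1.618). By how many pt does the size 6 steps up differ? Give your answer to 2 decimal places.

129.34pt

Augmented fourth: 13.0 × 1.414⁶ = 103.9058pt
Golden ratio: 13.0 × 1.618⁶ = 233.2461pt
Difference: 233.2461 − 103.9058 = 129.3403pt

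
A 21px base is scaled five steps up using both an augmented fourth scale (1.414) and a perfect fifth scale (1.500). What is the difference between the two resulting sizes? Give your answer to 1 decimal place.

Augmented fourth: 21.0 × 1.414⁵ = 118.704px
Perfect fifth: 21.0 × 1.500⁵ = 159.469px
Difference: 159.469 − 118.704 = 40.765px

40.8px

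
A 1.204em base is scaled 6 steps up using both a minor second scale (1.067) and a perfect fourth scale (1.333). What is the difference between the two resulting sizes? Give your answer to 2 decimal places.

Minor second: 1.204 × 1.067⁶ = 1.7767em
Perfect fourth: 1.204 × 1.333⁶ = 6.7547em
Difference: 6.7547 − 1.7767 = 4.9780em

4.98em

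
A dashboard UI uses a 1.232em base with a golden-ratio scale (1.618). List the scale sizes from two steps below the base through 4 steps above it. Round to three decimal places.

0.471em, 0.761em, 1.232em, 1.993em, 3.225em, 5.219em, 8.444em

Step -2: 1.232 ÷ 1.618² = 0.471
Step -1: 1.232 ÷ 1.618 = 0.761
Step 0: 1.232em
Step 1: 1.232 × 1.618 = 1.993
Step 2: 1.232 × 1.618² = 3.225
Step 3: 1.232 × 1.618³ = 5.219
Step 4: 1.232 × 1.618⁴ = 8.444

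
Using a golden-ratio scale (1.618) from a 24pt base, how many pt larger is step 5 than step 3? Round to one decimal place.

Step 3: 24.0 × 1.618³ = 101.659pt
Step 5: 24.0 × 1.618⁵ = 266.136pt
Difference: 266.136 − 101.659 = 164.477pt

164.5pt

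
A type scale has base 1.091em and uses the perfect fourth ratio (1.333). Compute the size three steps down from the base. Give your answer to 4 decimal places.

Every step multiplies by the scale ratio.
1.091 ÷ 1.333³ = 1.091 ÷ 2.36859 ≈ 0.4606

0.4606em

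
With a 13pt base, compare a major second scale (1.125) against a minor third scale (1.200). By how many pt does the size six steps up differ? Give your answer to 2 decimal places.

12.46pt

Major second: 13.0 × 1.125⁶ = 26.3547pt
Minor third: 13.0 × 1.200⁶ = 38.8178pt
Difference: 38.8178 − 26.3547 = 12.4631pt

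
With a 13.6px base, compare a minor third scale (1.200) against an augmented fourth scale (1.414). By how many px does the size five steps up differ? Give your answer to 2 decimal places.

Minor third: 13.6 × 1.200⁵ = 33.8412px
Augmented fourth: 13.6 × 1.414⁵ = 76.8751px
Difference: 76.8751 − 33.8412 = 43.0339px

43.03px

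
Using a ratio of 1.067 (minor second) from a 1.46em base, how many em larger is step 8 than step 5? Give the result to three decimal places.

0.434em

Step 5: 1.46 × 1.067⁵ = 2.01918em
Step 8: 1.46 × 1.067⁸ = 2.45283em
Difference: 2.45283 − 2.01918 = 0.43365em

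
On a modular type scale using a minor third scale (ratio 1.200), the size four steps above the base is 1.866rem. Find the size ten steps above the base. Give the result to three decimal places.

5.572rem

Moving from step +4 to step +10 is 6 steps up, so multiply by r⁶.
1.866 × 1.200⁶ = 1.866 × 2.98598 ≈ 5.572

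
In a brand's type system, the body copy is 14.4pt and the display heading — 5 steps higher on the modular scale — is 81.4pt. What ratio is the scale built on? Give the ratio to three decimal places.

The ratio satisfies 14.4 × r⁵ = 81.4, so r = (81.4 / 14.4)^(1/5).
r = 5.6528^(1/5) ≈ 1.4140

1.414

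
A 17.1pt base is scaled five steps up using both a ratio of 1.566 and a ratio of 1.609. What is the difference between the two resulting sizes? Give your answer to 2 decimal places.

At 1.566: 17.1 × 1.566⁵ = 161.0478pt
At 1.609: 17.1 × 1.609⁵ = 184.4065pt
Difference: 184.4065 − 161.0478 = 23.3587pt

23.36pt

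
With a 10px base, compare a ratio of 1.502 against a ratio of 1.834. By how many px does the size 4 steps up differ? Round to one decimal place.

At 1.502: 10.0 × 1.502⁴ = 50.896px
At 1.834: 10.0 × 1.834⁴ = 113.135px
Difference: 113.135 − 50.896 = 62.239px

62.2px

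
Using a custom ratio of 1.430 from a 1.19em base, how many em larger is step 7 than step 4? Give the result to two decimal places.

9.58em

Step 4: 1.19 × 1.430⁴ = 4.9761em
Step 7: 1.19 × 1.430⁷ = 14.5512em
Difference: 14.5512 − 4.9761 = 9.5751em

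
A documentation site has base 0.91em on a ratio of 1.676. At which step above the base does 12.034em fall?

1.676ⁿ = 12.034 / 0.91 = 13.2242
n = ln(13.2242) / ln(1.676) = 2.5820 / 0.5164 ≈ 5.00

5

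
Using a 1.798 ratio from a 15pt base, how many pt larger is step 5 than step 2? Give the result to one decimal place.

233.4pt

Step 2: 15.0 × 1.798² = 48.492pt
Step 5: 15.0 × 1.798⁵ = 281.864pt
Difference: 281.864 − 48.492 = 233.372pt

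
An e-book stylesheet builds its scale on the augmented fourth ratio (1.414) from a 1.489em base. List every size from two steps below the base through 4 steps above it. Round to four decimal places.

Step -2: 1.489 ÷ 1.414² = 0.7447
Step -1: 1.489 ÷ 1.414 = 1.0530
Step 0: 1.489em
Step 1: 1.489 × 1.414 = 2.1054
Step 2: 1.489 × 1.414² = 2.9771
Step 3: 1.489 × 1.414³ = 4.2096
Step 4: 1.489 × 1.414⁴ = 5.9524

0.7447em, 1.0530em, 1.4890em, 2.1054em, 2.9771em, 4.2096em, 5.9524em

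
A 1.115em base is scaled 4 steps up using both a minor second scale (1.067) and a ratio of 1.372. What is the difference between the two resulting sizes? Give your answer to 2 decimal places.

2.51em

Minor second: 1.115 × 1.067⁴ = 1.4452em
At 1.372: 1.115 × 1.372⁴ = 3.9509em
Difference: 3.9509 − 1.4452 = 2.5057em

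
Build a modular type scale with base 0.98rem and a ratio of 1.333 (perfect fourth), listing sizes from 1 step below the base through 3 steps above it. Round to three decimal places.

Step -1: 0.98 ÷ 1.333 = 0.735
Step 0: 0.98rem
Step 1: 0.98 × 1.333 = 1.306
Step 2: 0.98 × 1.333² = 1.741
Step 3: 0.98 × 1.333³ = 2.321

0.735rem, 0.980rem, 1.306rem, 1.741rem, 2.321rem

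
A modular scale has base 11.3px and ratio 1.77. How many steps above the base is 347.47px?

6

1.77ⁿ = 347.47 / 11.3 = 30.7496
n = ln(30.7496) / ln(1.77) = 3.4259 / 0.5710 ≈ 6.00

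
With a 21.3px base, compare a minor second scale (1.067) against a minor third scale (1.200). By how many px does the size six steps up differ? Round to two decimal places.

32.17px

Minor second: 21.3 × 1.067⁶ = 31.4316px
Minor third: 21.3 × 1.200⁶ = 63.6015px
Difference: 63.6015 − 31.4316 = 32.1699px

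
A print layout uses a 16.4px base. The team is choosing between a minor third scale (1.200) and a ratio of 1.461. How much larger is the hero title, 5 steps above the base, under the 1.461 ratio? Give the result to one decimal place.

Minor third: 16.4 × 1.200⁵ = 40.808px
At 1.461: 16.4 × 1.461⁵ = 109.168px
Difference: 109.168 − 40.808 = 68.360px

68.4px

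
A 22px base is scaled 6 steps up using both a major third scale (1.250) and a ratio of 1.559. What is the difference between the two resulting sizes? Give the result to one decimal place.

Major third: 22.0 × 1.250⁶ = 83.923px
At 1.559: 22.0 × 1.559⁶ = 315.863px
Difference: 315.863 − 83.923 = 231.940px

231.9px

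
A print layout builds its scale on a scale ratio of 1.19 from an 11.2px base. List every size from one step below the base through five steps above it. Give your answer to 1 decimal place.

Step -1: 11.2 ÷ 1.19 = 9.4
Step 0: 11.2px
Step 1: 11.2 × 1.19 = 13.3
Step 2: 11.2 × 1.19² = 15.9
Step 3: 11.2 × 1.19³ = 18.9
Step 4: 11.2 × 1.19⁴ = 22.5
Step 5: 11.2 × 1.19⁵ = 26.7

9.4px, 11.2px, 13.3px, 15.9px, 18.9px, 22.5px, 26.7px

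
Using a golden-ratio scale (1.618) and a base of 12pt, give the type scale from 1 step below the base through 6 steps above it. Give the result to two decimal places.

Step -1: 12.0 ÷ 1.618 = 7.42
Step 0: 12pt
Step 1: 12.0 × 1.618 = 19.42
Step 2: 12.0 × 1.618² = 31.42
Step 3: 12.0 × 1.618³ = 50.83
Step 4: 12.0 × 1.618⁴ = 82.24
Step 5: 12.0 × 1.618⁵ = 133.07
Step 6: 12.0 × 1.618⁶ = 215.30

7.42pt, 12.00pt, 19.42pt, 31.42pt, 50.83pt, 82.24pt, 133.07pt, 215.30pt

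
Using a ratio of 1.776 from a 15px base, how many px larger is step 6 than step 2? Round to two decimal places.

423.39px

Step 2: 15.0 × 1.776² = 47.3126px
Step 6: 15.0 × 1.776⁶ = 470.7052px
Difference: 470.7052 − 47.3126 = 423.3926px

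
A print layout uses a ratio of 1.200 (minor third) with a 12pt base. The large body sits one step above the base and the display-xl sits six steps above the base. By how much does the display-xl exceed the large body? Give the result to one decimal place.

21.4pt

Step 1: 12.0 × 1.200 = 14.400pt
Step 6: 12.0 × 1.200⁶ = 35.832pt
Difference: 35.832 − 14.400 = 21.432pt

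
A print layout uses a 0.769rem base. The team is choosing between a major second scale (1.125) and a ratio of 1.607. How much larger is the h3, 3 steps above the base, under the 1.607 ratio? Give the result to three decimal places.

2.096rem

Major second: 0.769 × 1.125³ = 1.09492rem
At 1.607: 0.769 × 1.607³ = 3.19135rem
Difference: 3.19135 − 1.09492 = 2.09643rem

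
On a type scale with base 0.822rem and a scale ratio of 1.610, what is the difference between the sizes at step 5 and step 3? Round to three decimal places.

Step 3: 0.822 × 1.610³ = 3.43044rem
Step 5: 0.822 × 1.610⁵ = 8.89204rem
Difference: 8.89204 − 3.43044 = 5.46160rem

5.462rem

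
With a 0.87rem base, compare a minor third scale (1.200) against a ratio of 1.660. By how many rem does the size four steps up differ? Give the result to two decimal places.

4.80rem

Minor third: 0.87 × 1.200⁴ = 1.8040rem
At 1.660: 0.87 × 1.660⁴ = 6.6062rem
Difference: 6.6062 − 1.8040 = 4.8022rem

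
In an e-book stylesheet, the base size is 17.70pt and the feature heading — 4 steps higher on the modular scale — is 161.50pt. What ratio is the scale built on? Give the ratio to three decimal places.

1.738

The ratio satisfies 17.70 × r⁴ = 161.50, so r = (161.50 / 17.70)^(1/4).
r = 9.1243^(1/4) ≈ 1.7380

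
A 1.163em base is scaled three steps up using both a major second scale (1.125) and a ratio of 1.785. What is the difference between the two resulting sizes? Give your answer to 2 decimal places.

4.96em

Major second: 1.163 × 1.125³ = 1.6559em
At 1.785: 1.163 × 1.785³ = 6.6145em
Difference: 6.6145 − 1.6559 = 4.9586em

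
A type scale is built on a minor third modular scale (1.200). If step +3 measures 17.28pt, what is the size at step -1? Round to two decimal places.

17.28 ÷ 1.200⁴ = 17.28 ÷ 2.07360 ≈ 8.333

8.33pt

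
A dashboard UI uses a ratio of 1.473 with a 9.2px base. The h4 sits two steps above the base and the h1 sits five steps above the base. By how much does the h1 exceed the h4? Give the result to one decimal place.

Step 2: 9.2 × 1.473² = 19.962px
Step 5: 9.2 × 1.473⁵ = 63.797px
Difference: 63.797 − 19.962 = 43.835px

43.8px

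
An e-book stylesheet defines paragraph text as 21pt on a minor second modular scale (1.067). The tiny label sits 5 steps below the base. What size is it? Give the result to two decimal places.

21.0 ÷ 1.067⁵ = 21.0 ÷ 1.38300 ≈ 15.18

15.18pt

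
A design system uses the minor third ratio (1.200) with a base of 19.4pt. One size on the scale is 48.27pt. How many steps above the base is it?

1.200ⁿ = 48.27 / 19.4 = 2.4881
n = ln(2.4881) / ln(1.200) = 0.9115 / 0.1823 ≈ 5.00

5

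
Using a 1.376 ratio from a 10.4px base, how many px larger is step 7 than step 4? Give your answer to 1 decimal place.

Step 4: 10.4 × 1.376⁴ = 37.283px
Step 7: 10.4 × 1.376⁷ = 97.132px
Difference: 97.132 − 37.283 = 59.849px

59.8px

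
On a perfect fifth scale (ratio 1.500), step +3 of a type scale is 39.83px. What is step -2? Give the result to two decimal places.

5.25px

The gap is -2 − (3) = -5 steps, so the factor is 1.500^-5.
39.83 ÷ 1.500⁵ = 39.83 ÷ 7.59375 ≈ 5.245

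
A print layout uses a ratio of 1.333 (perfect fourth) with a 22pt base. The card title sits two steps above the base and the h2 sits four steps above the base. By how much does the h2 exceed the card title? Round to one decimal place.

Step 2: 22.0 × 1.333² = 39.092pt
Step 4: 22.0 × 1.333⁴ = 69.461pt
Difference: 69.461 − 39.092 = 30.369pt

30.4pt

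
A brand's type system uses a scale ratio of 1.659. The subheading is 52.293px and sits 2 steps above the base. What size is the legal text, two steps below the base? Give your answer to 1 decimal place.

6.9px

Moving from step +2 to step -2 is 4 steps down, so divide by r⁴.
52.293 ÷ 1.659⁴ = 52.293 ÷ 7.57505 ≈ 6.903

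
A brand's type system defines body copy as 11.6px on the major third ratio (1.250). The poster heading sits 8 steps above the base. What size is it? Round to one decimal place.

A modular type scale is a geometric sequence: sizeₙ = base × rⁿ.
11.6 × 1.250⁸ = 11.6 × 5.96046 ≈ 69.14

69.1px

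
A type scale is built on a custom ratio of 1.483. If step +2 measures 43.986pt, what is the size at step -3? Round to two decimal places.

6.13pt

43.986 ÷ 1.483⁵ = 43.986 ÷ 7.17308 ≈ 6.132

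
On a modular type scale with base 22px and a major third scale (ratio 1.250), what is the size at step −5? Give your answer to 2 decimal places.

7.21px

A modular type scale is a geometric sequence: sizeₙ = base × rⁿ.
22.0 ÷ 1.250⁵ = 22.0 ÷ 3.05176 ≈ 7.21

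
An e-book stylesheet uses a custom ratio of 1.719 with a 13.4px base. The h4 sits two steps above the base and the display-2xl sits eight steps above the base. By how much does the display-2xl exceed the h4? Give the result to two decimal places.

982.08px

Step 2: 13.4 × 1.719² = 39.5965px
Step 8: 13.4 × 1.719⁸ = 1021.6728px
Difference: 1021.6728 − 39.5965 = 982.0763px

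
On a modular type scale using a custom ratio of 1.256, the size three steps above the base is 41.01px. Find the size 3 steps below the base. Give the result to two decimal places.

41.01 ÷ 1.256⁶ = 41.01 ÷ 3.92589 ≈ 10.446

10.45px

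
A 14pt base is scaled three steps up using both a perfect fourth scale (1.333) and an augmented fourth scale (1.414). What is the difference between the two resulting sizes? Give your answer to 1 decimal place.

Perfect fourth: 14.0 × 1.333³ = 33.160pt
Augmented fourth: 14.0 × 1.414³ = 39.580pt
Difference: 39.580 − 33.160 = 6.420pt

6.4pt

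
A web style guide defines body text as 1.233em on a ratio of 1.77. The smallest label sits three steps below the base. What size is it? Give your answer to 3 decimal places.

0.222em

1.233 ÷ 1.77³ = 1.233 ÷ 5.54523 ≈ 0.222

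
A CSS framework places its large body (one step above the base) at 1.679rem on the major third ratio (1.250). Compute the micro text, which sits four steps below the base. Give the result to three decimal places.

1.679 ÷ 1.250⁵ = 1.679 ÷ 3.05176 ≈ 0.550

0.550rem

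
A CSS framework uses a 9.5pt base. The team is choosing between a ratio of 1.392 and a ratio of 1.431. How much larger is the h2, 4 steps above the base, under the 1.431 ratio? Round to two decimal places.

4.17pt

At 1.392: 9.5 × 1.392⁴ = 35.6681pt
At 1.431: 9.5 × 1.431⁴ = 39.8366pt
Difference: 39.8366 − 35.6681 = 4.1685pt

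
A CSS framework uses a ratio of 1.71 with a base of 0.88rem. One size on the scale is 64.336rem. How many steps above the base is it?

1.71ⁿ = 64.336 / 0.88 = 73.1091
n = ln(73.1091) / ln(1.71) = 4.2920 / 0.5365 ≈ 8.00

8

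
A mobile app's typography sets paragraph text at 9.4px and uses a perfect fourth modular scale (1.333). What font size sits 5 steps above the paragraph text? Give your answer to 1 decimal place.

A modular type scale is a geometric sequence: sizeₙ = base × rⁿ.
9.4 × 1.333⁵ = 9.4 × 4.20873 ≈ 39.56

39.6px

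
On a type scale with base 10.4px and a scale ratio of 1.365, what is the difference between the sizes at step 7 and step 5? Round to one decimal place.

Step 5: 10.4 × 1.365⁵ = 49.283px
Step 7: 10.4 × 1.365⁷ = 91.825px
Difference: 91.825 − 49.283 = 42.542px

42.5px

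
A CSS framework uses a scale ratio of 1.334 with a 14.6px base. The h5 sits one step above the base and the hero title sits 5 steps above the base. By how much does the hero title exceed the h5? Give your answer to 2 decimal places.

42.20px

Step 1: 14.6 × 1.334 = 19.4764px
Step 5: 14.6 × 1.334⁵ = 61.6782px
Difference: 61.6782 − 19.4764 = 42.2018px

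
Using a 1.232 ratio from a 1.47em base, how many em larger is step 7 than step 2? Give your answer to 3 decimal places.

4.102em

Step 2: 1.47 × 1.232² = 2.23120em
Step 7: 1.47 × 1.232⁷ = 6.33275em
Difference: 6.33275 − 2.23120 = 4.10155em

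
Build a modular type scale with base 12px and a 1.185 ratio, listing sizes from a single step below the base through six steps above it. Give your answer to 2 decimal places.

Step -1: 12.0 ÷ 1.185 = 10.13
Step 0: 12px
Step 1: 12.0 × 1.185 = 14.22
Step 2: 12.0 × 1.185² = 16.85
Step 3: 12.0 × 1.185³ = 19.97
Step 4: 12.0 × 1.185⁴ = 23.66
Step 5: 12.0 × 1.185⁵ = 28.04
Step 6: 12.0 × 1.185⁶ = 33.23

10.13px, 12.00px, 14.22px, 16.85px, 19.97px, 23.66px, 28.04px, 33.23px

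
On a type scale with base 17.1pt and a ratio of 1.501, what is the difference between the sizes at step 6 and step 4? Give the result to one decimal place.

Step 4: 17.1 × 1.501⁴ = 86.800pt
Step 6: 17.1 × 1.501⁶ = 195.560pt
Difference: 195.560 − 86.800 = 108.760pt

108.8pt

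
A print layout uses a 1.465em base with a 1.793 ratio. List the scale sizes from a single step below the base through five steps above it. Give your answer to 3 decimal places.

0.817em, 1.465em, 2.627em, 4.710em, 8.445em, 15.141em, 27.148em

Step -1: 1.465 ÷ 1.793 = 0.817
Step 0: 1.465em
Step 1: 1.465 × 1.793 = 2.627
Step 2: 1.465 × 1.793² = 4.710
Step 3: 1.465 × 1.793³ = 8.445
Step 4: 1.465 × 1.793⁴ = 15.141
Step 5: 1.465 × 1.793⁵ = 27.148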